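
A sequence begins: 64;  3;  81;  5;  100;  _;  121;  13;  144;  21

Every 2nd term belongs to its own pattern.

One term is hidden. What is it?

Positions 1, 3, 5, … form one subsequence and positions 2, 4, 6, … form another.
Stream A: 64, 81, 100, 121, 144. Consecutive squares n² from n = 8.
Stream B: 3, 5, ?, 13, 21. Each term equals the sum of the previous two.
So the missing entry in stream B is 8.

8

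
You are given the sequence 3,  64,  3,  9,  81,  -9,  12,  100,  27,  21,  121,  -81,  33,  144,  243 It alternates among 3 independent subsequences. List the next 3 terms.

54, 169, -729

Split by position mod 3: positions 1, 4, 7, … form one track, and each other residue class forms its own.
Track A = 3, 9, 12, 21, 33: each term equals the sum of the previous two.
Track B = 64, 81, 100, 121, 144: the squares 8², 9², 10², ….
Track C = 3, -9, 27, -81, 243: geometric with ratio -3.
Term 16 comes from track A (its 6th entry): 54.
The 17th slot belongs to track B; its 6th term is 169.
The 18th slot belongs to track C; its 6th term is -729.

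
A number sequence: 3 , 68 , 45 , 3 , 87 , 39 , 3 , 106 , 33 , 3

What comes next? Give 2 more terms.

125, 27

Read the sequence 3 terms at a time; column i is its own pattern.
Track A: 3, 3, 3, 3 — always 3.
Track B: 68, 87, 106 — arithmetic, step +19.
Track C: 45, 39, 33 — arithmetic, step −6.
The 11th slot belongs to track B; its 4th term is 125.
Position 12 falls in track C as its term 4, giving 27.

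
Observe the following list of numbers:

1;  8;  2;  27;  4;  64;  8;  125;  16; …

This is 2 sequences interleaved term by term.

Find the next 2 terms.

Positions 1, 3, 5, … form one subsequence and positions 2, 4, 6, … form another.
Track A: 1, 2, 4, 8, 16 — powers of 2.
Track B: 8, 27, 64, 125 — the cubes 2³, 3³, 4³, ….
Position 10 → track B, term 5 = 216.
Term 11 comes from track A (its 6th entry): 32.

216, 32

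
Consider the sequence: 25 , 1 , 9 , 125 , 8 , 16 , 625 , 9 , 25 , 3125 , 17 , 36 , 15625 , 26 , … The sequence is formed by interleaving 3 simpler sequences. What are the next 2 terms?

Read the sequence 3 terms at a time; column i is its own pattern.
Track A = 25, 125, 625, 3125, 15625: successive powers of 5.
Track B = 1, 8, 9, 17, 26: Fibonacci-style (each term is the sum of the two before it).
Track C = 9, 16, 25, 36: the squares 3², 4², 5², ….
Term 15 comes from track C (its 5th entry): 49.
Position 16 falls in track A as its term 6, giving 78125.

49, 78125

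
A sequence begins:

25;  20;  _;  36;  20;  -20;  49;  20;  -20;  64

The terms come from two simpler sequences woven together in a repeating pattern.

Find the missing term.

-20

The slot pattern repeats as ABB (period 3), so there are 2 interleaved tracks.
Subsequence A = 25, 36, 49, 64: perfect squares starting at 5².
Subsequence B = 20, ?, 20, -20, 20, -20: alternating ±20.
The gap is subsequence B's term 2; the rule gives -20.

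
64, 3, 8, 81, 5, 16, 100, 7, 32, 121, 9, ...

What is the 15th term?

The terms cycle through 3 interleaved subsequences.
Subsequence A: 64, 81, 100, 121 — the squares 8², 9², 10², ….
Subsequence B: 3, 5, 7, 9 — arithmetic with common difference +2.
Subsequence C: 8, 16, 32 — powers 2^3, 2^4, 2^5, ….
Term 15 comes from subsequence C (its 5th entry): 128.

128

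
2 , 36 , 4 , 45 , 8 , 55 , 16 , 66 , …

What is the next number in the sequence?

32

Positions 1, 3, 5, … form one subsequence and positions 2, 4, 6, … form another.
Track A is 2, 4, 8, 16, which is powers of 2.
Track B is 36, 45, 55, 66, which is triangular numbers n(n+1)/2 for n = 8, 9, ….
The 9th slot belongs to track A; its 5th term is 32.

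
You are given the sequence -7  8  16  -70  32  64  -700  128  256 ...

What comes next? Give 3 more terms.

The slot pattern repeats as ABB (period 3), so there are 2 interleaved tracks.
Subsequence A: -7, -70, -700. Geometric, ×10 each step.
Subsequence B: 8, 16, 32, 64, 128, 256. Successive powers of 2.
Term 10 comes from subsequence A (its 4th entry): -7000.
The 11th slot belongs to subsequence B; its 7th term is 512.
Position 12 → subsequence B, term 8 = 1024.

-7000, 512, 1024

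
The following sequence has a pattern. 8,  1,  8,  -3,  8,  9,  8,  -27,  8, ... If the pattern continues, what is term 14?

729

Taking every 2nd term gives 2 separate tracks.
Subsequence A: 8, 8, 8, 8, 8 (constant 8).
Subsequence B: 1, -3, 9, -27 (a geometric progression (common ratio -3)).
Term 14 comes from subsequence B (its 7th entry): 729.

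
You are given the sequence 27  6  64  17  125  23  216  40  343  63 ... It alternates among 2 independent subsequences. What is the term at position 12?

Positions 1, 3, 5, … form one subsequence and positions 2, 4, 6, … form another.
Stream A: 27, 64, 125, 216, 343 — the cubes 3³, 4³, 5³, ….
Stream B: 6, 17, 23, 40, 63 — each term equals the sum of the previous two.
Position 12 falls in stream B as its term 6, giving 103.

103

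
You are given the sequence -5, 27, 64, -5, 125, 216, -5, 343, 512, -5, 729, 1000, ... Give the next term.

-5

Positions follow the repeating pattern ABB; grouping by letter gives 2 tracks.
Subsequence A: -5, -5, -5, -5. Always -5.
Subsequence B: 27, 64, 125, 216, 343, 512, 729, 1000. Consecutive cubes n³ from n = 3.
Position 13 falls in subsequence A as its term 5, giving -5.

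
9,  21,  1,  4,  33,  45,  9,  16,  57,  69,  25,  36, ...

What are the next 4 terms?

Reading positions in blocks of 4 reveals the pattern AABB — 2 tracks woven together.
Stream A is 9, 21, 33, 45, 57, 69, which is arithmetic, step +12.
Stream B is 1, 4, 9, 16, 25, 36, which is the squares 1², 2², 3², ….
Position 13 falls in stream A as its term 7, giving 81.
The 14th slot belongs to stream A; its 8th term is 93.
Term 15 comes from stream B (its 7th entry): 49.
Position 16 falls in stream B as its term 8, giving 64.

81, 93, 49, 64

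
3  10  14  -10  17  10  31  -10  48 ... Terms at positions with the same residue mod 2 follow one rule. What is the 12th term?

The terms cycle through 2 interleaved subsequences.
Subsequence A = 3, 14, 17, 31, 48: a Fibonacci-like recurrence a_n = a_{n-1} + a_{n-2}.
Subsequence B = 10, -10, 10, -10: oscillating between 10 and -10.
Term 12 comes from subsequence B (its 6th entry): -10.

-10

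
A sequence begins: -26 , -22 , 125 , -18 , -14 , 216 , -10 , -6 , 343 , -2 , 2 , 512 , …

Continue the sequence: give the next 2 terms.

6, 10

The slot pattern repeats as AAB (period 3), so there are 2 interleaved tracks.
Stream A: -26, -22, -18, -14, -10, -6, -2, 2 (arithmetic, step +4).
Stream B: 125, 216, 343, 512 (perfect cubes starting at 5³).
The 13th slot belongs to stream A; its 9th term is 6.
Term 14 comes from stream A (its 10th entry): 10.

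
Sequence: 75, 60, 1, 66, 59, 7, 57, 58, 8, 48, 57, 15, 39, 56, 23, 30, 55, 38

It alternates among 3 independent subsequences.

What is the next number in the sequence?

Taking every 3rd term gives 3 separate tracks.
Track A = 75, 66, 57, 48, 39, 30: subtracting 9 each time.
Track B = 60, 59, 58, 57, 56, 55: subtracting 1 each time.
Track C = 1, 7, 8, 15, 23, 38: each term equals the sum of the previous two.
Position 19 → track A, term 7 = 21.

21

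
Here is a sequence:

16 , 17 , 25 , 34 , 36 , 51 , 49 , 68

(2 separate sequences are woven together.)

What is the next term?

Split by position mod 2 into 2 tracks.
Track A is 16, 25, 36, 49, which is consecutive squares n² from n = 4.
Track B is 17, 34, 51, 68, which is arithmetic, step +17.
Term 9 comes from track A (its 5th entry): 64.

64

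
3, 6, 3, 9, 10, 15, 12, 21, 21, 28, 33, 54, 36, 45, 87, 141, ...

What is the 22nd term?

Positions follow the repeating pattern AABB; grouping by letter gives 2 tracks.
Track A = 3, 6, 10, 15, 21, 28, 36, 45: the triangular numbers T_2, T_3, ….
Track B = 3, 9, 12, 21, 33, 54, 87, 141: Fibonacci-style (each term is the sum of the two before it).
Position 22 → track A, term 12 = 91.

91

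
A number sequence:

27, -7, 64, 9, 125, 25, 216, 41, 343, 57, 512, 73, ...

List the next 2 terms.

Positions 1, 3, 5, … form one subsequence and positions 2, 4, 6, … form another.
Track A: 27, 64, 125, 216, 343, 512 — consecutive cubes n³ from n = 3.
Track B: -7, 9, 25, 41, 57, 73 — arithmetic, step +16.
Position 13 falls in track A as its term 7, giving 729.
Term 14 comes from track B (its 7th entry): 89.

729, 89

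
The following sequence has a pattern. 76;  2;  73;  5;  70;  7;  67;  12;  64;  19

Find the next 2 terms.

61, 31

Odd-indexed and even-indexed terms follow separate rules.
Stream A: 76, 73, 70, 67, 64 (arithmetic with common difference −3).
Stream B: 2, 5, 7, 12, 19 (Fibonacci-style (each term is the sum of the two before it)).
The 11th slot belongs to stream A; its 6th term is 61.
Position 12 falls in stream B as its term 6, giving 31.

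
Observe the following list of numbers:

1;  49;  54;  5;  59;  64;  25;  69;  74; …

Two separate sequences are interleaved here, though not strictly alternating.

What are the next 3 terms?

125, 79, 84

The slot pattern repeats as ABB (period 3), so there are 2 interleaved tracks.
Track A: 1, 5, 25 (successive powers of 5).
Track B: 49, 54, 59, 64, 69, 74 (adding 5 each time).
Position 10 falls in track A as its term 4, giving 125.
The 11th slot belongs to track B; its 7th term is 79.
Term 12 comes from track B (its 8th entry): 84.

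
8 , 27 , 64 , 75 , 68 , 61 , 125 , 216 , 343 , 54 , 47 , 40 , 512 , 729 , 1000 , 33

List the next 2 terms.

26, 19

The slot pattern repeats as AAABBB (period 6), so there are 2 interleaved tracks.
Track A is 8, 27, 64, 125, 216, 343, 512, 729, 1000, which is perfect cubes starting at 2³.
Track B is 75, 68, 61, 54, 47, 40, 33, which is arithmetic, step −7.
The 17th slot belongs to track B; its 8th term is 26.
Term 18 comes from track B (its 9th entry): 19.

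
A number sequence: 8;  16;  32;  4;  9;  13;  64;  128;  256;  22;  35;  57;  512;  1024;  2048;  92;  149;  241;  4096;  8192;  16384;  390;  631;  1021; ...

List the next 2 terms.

32768, 65536

The slot pattern repeats as AAABBB (period 6), so there are 2 interleaved tracks.
Subsequence A is 8, 16, 32, 64, 128, 256, 512, 1024, 2048, 4096, 8192, 16384, which is powers 2^3, 2^4, 2^5, ….
Subsequence B is 4, 9, 13, 22, 35, 57, 92, 149, 241, 390, 631, 1021, which is a Fibonacci-like recurrence a_n = a_{n-1} + a_{n-2}.
Position 25 → subsequence A, term 13 = 32768.
Term 26 comes from subsequence A (its 14th entry): 65536.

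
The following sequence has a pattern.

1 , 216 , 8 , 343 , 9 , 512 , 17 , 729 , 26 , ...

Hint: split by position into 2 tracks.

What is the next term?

1000

Taking every 2nd term gives 2 separate tracks.
Subsequence A: 1, 8, 9, 17, 26. Fibonacci-style (each term is the sum of the two before it).
Subsequence B: 216, 343, 512, 729. Perfect cubes starting at 6³.
Position 10 falls in subsequence B as its term 5, giving 1000.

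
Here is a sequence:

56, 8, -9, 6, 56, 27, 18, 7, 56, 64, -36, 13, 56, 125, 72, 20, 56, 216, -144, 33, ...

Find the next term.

56

The terms cycle through 4 interleaved subsequences.
Track A is 56, 56, 56, 56, 56, which is the constant sequence 56.
Track B is 8, 27, 64, 125, 216, which is perfect cubes starting at 2³.
Track C is -9, 18, -36, 72, -144, which is a geometric progression (common ratio -2).
Track D is 6, 7, 13, 20, 33, which is each term equals the sum of the previous two.
The 21st slot belongs to track A; its 6th term is 56.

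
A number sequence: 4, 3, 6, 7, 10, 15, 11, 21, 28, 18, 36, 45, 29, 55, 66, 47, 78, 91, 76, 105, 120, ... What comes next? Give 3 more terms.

123, 136, 153

Reading positions in blocks of 3 reveals the pattern ABB — 2 tracks woven together.
Track A: 4, 7, 11, 18, 29, 47, 76. A Fibonacci-like recurrence a_n = a_{n-1} + a_{n-2}.
Track B: 3, 6, 10, 15, 21, 28, 36, 45, 55, 66, 78, 91, 105, 120. Triangular numbers n(n+1)/2 for n = 2, 3, ….
The 22nd slot belongs to track A; its 8th term is 123.
Position 23 → track B, term 15 = 136.
The 24th slot belongs to track B; its 16th term is 153.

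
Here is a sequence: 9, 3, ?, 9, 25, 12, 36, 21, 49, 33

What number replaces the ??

Positions 1, 3, 5, … form one subsequence and positions 2, 4, 6, … form another.
Subsequence A: 9, ?, 25, 36, 49 (consecutive squares n² from n = 3).
Subsequence B: 3, 9, 12, 21, 33 (Fibonacci-style (each term is the sum of the two before it)).
The gap is subsequence A's term 2; the rule gives 16.

16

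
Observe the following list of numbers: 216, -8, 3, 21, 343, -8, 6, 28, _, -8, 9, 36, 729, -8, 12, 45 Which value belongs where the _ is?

Split by position mod 4: positions 1, 5, 9, … form one track, and each other residue class forms its own.
Track A: 216, 343, ?, 729. The cubes 6³, 7³, 8³, ….
Track B: -8, -8, -8, -8. The constant sequence -8.
Track C: 3, 6, 9, 12. Arithmetic, step +3.
Track D: 21, 28, 36, 45. Triangular numbers n(n+1)/2 for n = 6, 7, ….
Track A's pattern makes the blank 512.

512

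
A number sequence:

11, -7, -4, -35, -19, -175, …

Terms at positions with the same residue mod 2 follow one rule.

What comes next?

-34

Split by position mod 2 into 2 tracks.
Track A: 11, -4, -19 — arithmetic with common difference −15.
Track B: -7, -35, -175 — multiplying by 5 each time.
The 7th slot belongs to track A; its 4th term is -34.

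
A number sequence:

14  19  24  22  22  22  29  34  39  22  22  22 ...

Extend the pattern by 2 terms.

The slot pattern repeats as AAABBB (period 6), so there are 2 interleaved tracks.
Track A: 14, 19, 24, 29, 34, 39. Arithmetic, step +5.
Track B: 22, 22, 22, 22, 22, 22. Constant 22.
Term 13 comes from track A (its 7th entry): 44.
Position 14 falls in track A as its term 8, giving 49.

44, 49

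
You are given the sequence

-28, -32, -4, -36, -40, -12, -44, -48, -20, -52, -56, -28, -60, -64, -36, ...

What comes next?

-68

Reading positions in blocks of 3 reveals the pattern AAB — 2 tracks woven together.
Track A: -28, -32, -36, -40, -44, -48, -52, -56, -60, -64 (subtracting 4 each time).
Track B: -4, -12, -20, -28, -36 (arithmetic with common difference −8).
Position 16 falls in track A as its term 11, giving -68.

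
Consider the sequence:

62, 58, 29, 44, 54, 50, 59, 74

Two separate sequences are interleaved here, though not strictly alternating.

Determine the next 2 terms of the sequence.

Positions follow the repeating pattern AABB; grouping by letter gives 2 tracks.
Track A: 62, 58, 54, 50 (linear: a_n = 66 − 4·n).
Track B: 29, 44, 59, 74 (linear: a_n = 14 + 15·n).
Position 9 falls in track A as its term 5, giving 46.
Term 10 comes from track A (its 6th entry): 42.

46, 42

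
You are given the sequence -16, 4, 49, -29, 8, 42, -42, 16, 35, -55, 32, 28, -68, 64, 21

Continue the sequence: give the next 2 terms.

Taking every 3rd term gives 3 separate tracks.
Track A = -16, -29, -42, -55, -68: linear: a_n = -3 − 13·n.
Track B = 4, 8, 16, 32, 64: successive powers of 2.
Track C = 49, 42, 35, 28, 21: linear: a_n = 56 − 7·n.
Position 16 → track A, term 6 = -81.
Position 17 → track B, term 6 = 128.

-81, 128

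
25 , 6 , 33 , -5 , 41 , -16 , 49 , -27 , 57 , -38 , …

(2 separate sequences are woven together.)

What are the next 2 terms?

Positions 1, 3, 5, … form one subsequence and positions 2, 4, 6, … form another.
Track A = 25, 33, 41, 49, 57: adding 8 each time.
Track B = 6, -5, -16, -27, -38: arithmetic, step −11.
Position 11 falls in track A as its term 6, giving 65.
Term 12 comes from track B (its 6th entry): -49.

65, -49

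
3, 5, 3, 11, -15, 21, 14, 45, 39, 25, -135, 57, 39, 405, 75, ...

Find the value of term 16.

Read the sequence 3 terms at a time; column i is its own pattern.
Subsequence A is 3, 11, 14, 25, 39, which is a Fibonacci-like recurrence a_n = a_{n-1} + a_{n-2}.
Subsequence B is 5, -15, 45, -135, 405, which is a geometric progression (common ratio -3).
Subsequence C is 3, 21, 39, 57, 75, which is arithmetic, step +18.
Position 16 falls in subsequence A as its term 6, giving 64.

64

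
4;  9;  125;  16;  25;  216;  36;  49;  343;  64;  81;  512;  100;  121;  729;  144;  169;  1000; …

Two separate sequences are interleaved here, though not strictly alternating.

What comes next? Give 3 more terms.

Reading positions in blocks of 3 reveals the pattern AAB — 2 tracks woven together.
Track A: 4, 9, 16, 25, 36, 49, 64, 81, 100, 121, 144, 169 (perfect squares starting at 2²).
Track B: 125, 216, 343, 512, 729, 1000 (consecutive cubes n³ from n = 5).
Position 19 → track A, term 13 = 196.
Position 20 falls in track A as its term 14, giving 225.
The 21st slot belongs to track B; its 7th term is 1331.

196, 225, 1331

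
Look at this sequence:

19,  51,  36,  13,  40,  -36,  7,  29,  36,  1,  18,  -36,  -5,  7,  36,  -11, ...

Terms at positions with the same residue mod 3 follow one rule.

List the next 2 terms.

-4, -36

Split by position mod 3: positions 1, 4, 7, … form one track, and each other residue class forms its own.
Track A = 19, 13, 7, 1, -5, -11: arithmetic with common difference −6.
Track B = 51, 40, 29, 18, 7: linear: a_n = 62 − 11·n.
Track C = 36, -36, 36, -36, 36: oscillating between 36 and -36.
Term 17 comes from track B (its 6th entry): -4.
Term 18 comes from track C (its 6th entry): -36.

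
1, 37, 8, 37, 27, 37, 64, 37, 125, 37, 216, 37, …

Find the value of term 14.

Split by position mod 2 into 2 tracks.
Track A: 1, 8, 27, 64, 125, 216 (consecutive cubes n³ from n = 1).
Track B: 37, 37, 37, 37, 37, 37 (the constant sequence 37).
Position 14 falls in track B as its term 7, giving 37.

37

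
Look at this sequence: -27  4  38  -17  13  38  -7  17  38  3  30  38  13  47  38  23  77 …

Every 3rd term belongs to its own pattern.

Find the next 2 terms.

The terms cycle through 3 interleaved subsequences.
Track A = -27, -17, -7, 3, 13, 23: arithmetic with common difference +10.
Track B = 4, 13, 17, 30, 47, 77: a Fibonacci-like recurrence a_n = a_{n-1} + a_{n-2}.
Track C = 38, 38, 38, 38, 38: always 38.
The 18th slot belongs to track C; its 6th term is 38.
Position 19 → track A, term 7 = 33.

38, 33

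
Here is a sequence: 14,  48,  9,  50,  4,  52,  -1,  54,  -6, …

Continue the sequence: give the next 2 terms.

The terms cycle through 2 interleaved subsequences.
Subsequence A: 14, 9, 4, -1, -6. Subtracting 5 each time.
Subsequence B: 48, 50, 52, 54. Arithmetic with common difference +2.
Position 10 falls in subsequence B as its term 5, giving 56.
Position 11 falls in subsequence A as its term 6, giving -11.

56, -11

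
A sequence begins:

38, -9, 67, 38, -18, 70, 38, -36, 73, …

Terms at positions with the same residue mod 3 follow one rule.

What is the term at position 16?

Split by position mod 3 into 3 tracks.
Subsequence A is 38, 38, 38, which is the constant sequence 38.
Subsequence B is -9, -18, -36, which is geometric with ratio 2.
Subsequence C is 67, 70, 73, which is adding 3 each time.
Position 16 → subsequence A, term 6 = 38.

38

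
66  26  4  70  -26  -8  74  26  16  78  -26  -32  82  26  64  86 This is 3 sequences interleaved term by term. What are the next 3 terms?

-26, -128, 90

Split by position mod 3 into 3 tracks.
Stream A is 66, 70, 74, 78, 82, 86, which is arithmetic with common difference +4.
Stream B is 26, -26, 26, -26, 26, which is alternating ±26.
Stream C is 4, -8, 16, -32, 64, which is a geometric progression (common ratio -2).
Position 17 → stream B, term 6 = -26.
The 18th slot belongs to stream C; its 6th term is -128.
Position 19 falls in stream A as its term 7, giving 90.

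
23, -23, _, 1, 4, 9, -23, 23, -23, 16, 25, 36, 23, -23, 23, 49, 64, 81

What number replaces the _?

Positions follow the repeating pattern AAABBB; grouping by letter gives 2 tracks.
Stream A: 23, -23, ?, -23, 23, -23, 23, -23, 23 (the oscillation 23·(−1)^(n+1)).
Stream B: 1, 4, 9, 16, 25, 36, 49, 64, 81 (the squares 1², 2², 3², …).
So the missing entry in stream A is 23.

23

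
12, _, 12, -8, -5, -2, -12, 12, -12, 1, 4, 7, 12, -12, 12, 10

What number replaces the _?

The slot pattern repeats as AAABBB (period 6), so there are 2 interleaved tracks.
Subsequence A is 12, ?, 12, -12, 12, -12, 12, -12, 12, which is the oscillation 12·(−1)^(n+1).
Subsequence B is -8, -5, -2, 1, 4, 7, 10, which is adding 3 each time.
The gap is subsequence A's term 2; the rule gives -12.

-12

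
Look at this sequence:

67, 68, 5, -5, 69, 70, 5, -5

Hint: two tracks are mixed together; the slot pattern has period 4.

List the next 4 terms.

71, 72, 5, -5

Reading positions in blocks of 4 reveals the pattern AABB — 2 tracks woven together.
Subsequence A: 67, 68, 69, 70 (linear: a_n = 66 + n).
Subsequence B: 5, -5, 5, -5 (the oscillation 5·(−1)^(n+1)).
Term 9 comes from subsequence A (its 5th entry): 71.
Position 10 falls in subsequence A as its term 6, giving 72.
The 11th slot belongs to subsequence B; its 5th term is 5.
Term 12 comes from subsequence B (its 6th entry): -5.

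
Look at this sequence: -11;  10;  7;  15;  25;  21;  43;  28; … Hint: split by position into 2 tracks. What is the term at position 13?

97

Positions 1, 3, 5, … form one subsequence and positions 2, 4, 6, … form another.
Track A: -11, 7, 25, 43 — arithmetic with common difference +18.
Track B: 10, 15, 21, 28 — triangular numbers n(n+1)/2 for n = 4, 5, ….
Position 13 → track A, term 7 = 97.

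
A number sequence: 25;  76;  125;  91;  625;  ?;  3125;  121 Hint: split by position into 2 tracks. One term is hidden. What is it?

106

Odd-indexed and even-indexed terms follow separate rules.
Track A: 25, 125, 625, 3125 — powers 5^2, 5^3, 5^4, ….
Track B: 76, 91, ?, 121 — arithmetic with common difference +15.
So the missing entry in track B is 106.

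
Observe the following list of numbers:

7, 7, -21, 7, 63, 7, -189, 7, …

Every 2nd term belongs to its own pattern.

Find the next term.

567

Taking every 2nd term gives 2 separate tracks.
Stream A: 7, -21, 63, -189. Geometric with ratio -3.
Stream B: 7, 7, 7, 7. The constant sequence 7.
Position 9 → stream A, term 5 = 567.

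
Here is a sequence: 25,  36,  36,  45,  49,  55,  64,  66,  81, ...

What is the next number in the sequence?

78

Taking every 2nd term gives 2 separate tracks.
Subsequence A: 25, 36, 49, 64, 81. The squares 5², 6², 7², ….
Subsequence B: 36, 45, 55, 66. The triangular numbers T_8, T_9, ….
Term 10 comes from subsequence B (its 5th entry): 78.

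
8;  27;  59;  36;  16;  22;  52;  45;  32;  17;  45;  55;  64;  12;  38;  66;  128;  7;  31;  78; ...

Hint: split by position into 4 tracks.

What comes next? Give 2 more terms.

256, 2

Split by position mod 4: positions 1, 5, 9, … form one track, and each other residue class forms its own.
Track A is 8, 16, 32, 64, 128, which is powers 2^3, 2^4, 2^5, ….
Track B is 27, 22, 17, 12, 7, which is arithmetic, step −5.
Track C is 59, 52, 45, 38, 31, which is arithmetic with common difference −7.
Track D is 36, 45, 55, 66, 78, which is the triangular numbers T_8, T_9, ….
Term 21 comes from track A (its 6th entry): 256.
The 22nd slot belongs to track B; its 6th term is 2.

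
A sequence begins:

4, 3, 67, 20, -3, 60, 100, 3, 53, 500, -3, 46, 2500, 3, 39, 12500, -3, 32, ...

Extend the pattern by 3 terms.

Split by position mod 3 into 3 tracks.
Stream A: 4, 20, 100, 500, 2500, 12500 (multiplying by 5 each time).
Stream B: 3, -3, 3, -3, 3, -3 (the oscillation 3·(−1)^(n+1)).
Stream C: 67, 60, 53, 46, 39, 32 (arithmetic with common difference −7).
Position 19 → stream A, term 7 = 62500.
The 20th slot belongs to stream B; its 7th term is 3.
Position 21 falls in stream C as its term 7, giving 25.

62500, 3, 25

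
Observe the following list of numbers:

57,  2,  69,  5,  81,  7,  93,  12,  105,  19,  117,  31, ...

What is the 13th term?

Split by position mod 2 into 2 tracks.
Subsequence A: 57, 69, 81, 93, 105, 117 — adding 12 each time.
Subsequence B: 2, 5, 7, 12, 19, 31 — a Fibonacci-like recurrence a_n = a_{n-1} + a_{n-2}.
Term 13 comes from subsequence A (its 7th entry): 129.

129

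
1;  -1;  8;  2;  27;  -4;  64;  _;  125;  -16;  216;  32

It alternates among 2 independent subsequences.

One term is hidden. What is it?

8

Positions 1, 3, 5, … form one subsequence and positions 2, 4, 6, … form another.
Subsequence A: 1, 8, 27, 64, 125, 216. Perfect cubes starting at 1³.
Subsequence B: -1, 2, -4, ?, -16, 32. Geometric, ×-2 each step.
So the missing entry in subsequence B is 8.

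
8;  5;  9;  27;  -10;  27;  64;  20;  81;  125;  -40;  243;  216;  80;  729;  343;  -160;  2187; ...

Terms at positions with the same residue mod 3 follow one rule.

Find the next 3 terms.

Read the sequence 3 terms at a time; column i is its own pattern.
Track A is 8, 27, 64, 125, 216, 343, which is the cubes 2³, 3³, 4³, ….
Track B is 5, -10, 20, -40, 80, -160, which is geometric with ratio -2.
Track C is 9, 27, 81, 243, 729, 2187, which is powers 3^2, 3^3, 3^4, ….
Term 19 comes from track A (its 7th entry): 512.
Position 20 falls in track B as its term 7, giving 320.
Position 21 → track C, term 7 = 6561.

512, 320, 6561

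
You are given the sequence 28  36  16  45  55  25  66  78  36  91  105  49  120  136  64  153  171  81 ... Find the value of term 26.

300

Positions follow the repeating pattern AAB; grouping by letter gives 2 tracks.
Track A = 28, 36, 45, 55, 66, 78, 91, 105, 120, 136, 153, 171: triangular numbers starting at T_7.
Track B = 16, 25, 36, 49, 64, 81: perfect squares starting at 4².
Position 26 → track A, term 18 = 300.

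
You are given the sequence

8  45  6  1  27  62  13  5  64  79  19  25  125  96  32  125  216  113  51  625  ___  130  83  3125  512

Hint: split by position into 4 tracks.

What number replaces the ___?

The terms cycle through 4 interleaved subsequences.
Track A: 8, 27, 64, 125, 216, ?, 512 (perfect cubes starting at 2³).
Track B: 45, 62, 79, 96, 113, 130 (linear: a_n = 28 + 17·n).
Track C: 6, 13, 19, 32, 51, 83 (a Fibonacci-like recurrence a_n = a_{n-1} + a_{n-2}).
Track D: 1, 5, 25, 125, 625, 3125 (powers of 5).
Track A's pattern makes the blank 343.

343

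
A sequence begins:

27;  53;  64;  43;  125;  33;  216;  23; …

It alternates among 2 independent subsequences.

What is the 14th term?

-7

The terms cycle through 2 interleaved subsequences.
Track A: 27, 64, 125, 216 (consecutive cubes n³ from n = 3).
Track B: 53, 43, 33, 23 (linear: a_n = 63 − 10·n).
Position 14 falls in track B as its term 7, giving -7.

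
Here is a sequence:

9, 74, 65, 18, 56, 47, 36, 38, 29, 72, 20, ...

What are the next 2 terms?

11, 144

The slot pattern repeats as ABB (period 3), so there are 2 interleaved tracks.
Track A: 9, 18, 36, 72 (geometric, ×2 each step).
Track B: 74, 65, 56, 47, 38, 29, 20 (linear: a_n = 83 − 9·n).
Term 12 comes from track B (its 8th entry): 11.
Term 13 comes from track A (its 5th entry): 144.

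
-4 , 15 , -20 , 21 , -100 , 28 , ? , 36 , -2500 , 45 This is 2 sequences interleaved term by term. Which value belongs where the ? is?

-500

The terms cycle through 2 interleaved subsequences.
Track A is -4, -20, -100, ?, -2500, which is geometric with ratio 5.
Track B is 15, 21, 28, 36, 45, which is triangular numbers starting at T_5.
Track A's pattern makes the blank -500.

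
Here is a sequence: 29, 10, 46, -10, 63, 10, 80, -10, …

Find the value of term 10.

The terms cycle through 2 interleaved subsequences.
Track A = 29, 46, 63, 80: arithmetic with common difference +17.
Track B = 10, -10, 10, -10: the oscillation 10·(−1)^(n+1).
Position 10 falls in track B as its term 5, giving 10.

10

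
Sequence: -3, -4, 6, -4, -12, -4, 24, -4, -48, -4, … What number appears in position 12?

-4

The terms cycle through 2 interleaved subsequences.
Track A: -3, 6, -12, 24, -48. Multiplying by -2 each time.
Track B: -4, -4, -4, -4, -4. Always -4.
The 12th slot belongs to track B; its 6th term is -4.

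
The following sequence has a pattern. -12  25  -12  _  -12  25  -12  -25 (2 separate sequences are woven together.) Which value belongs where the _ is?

Taking every 2nd term gives 2 separate tracks.
Subsequence A: -12, -12, -12, -12 — the constant sequence -12.
Subsequence B: 25, ?, 25, -25 — alternating ±25.
Subsequence B's pattern makes the blank -25.

-25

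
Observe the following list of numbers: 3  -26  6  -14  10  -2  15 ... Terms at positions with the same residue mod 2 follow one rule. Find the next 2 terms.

The terms cycle through 2 interleaved subsequences.
Subsequence A: 3, 6, 10, 15 — triangular numbers n(n+1)/2 for n = 2, 3, ….
Subsequence B: -26, -14, -2 — arithmetic, step +12.
Term 8 comes from subsequence B (its 4th entry): 10.
Position 9 falls in subsequence A as its term 5, giving 21.

10, 21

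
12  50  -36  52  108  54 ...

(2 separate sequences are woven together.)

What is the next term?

-324

Split by position mod 2 into 2 tracks.
Stream A: 12, -36, 108. Multiplying by -3 each time.
Stream B: 50, 52, 54. Adding 2 each time.
Term 7 comes from stream A (its 4th entry): -324.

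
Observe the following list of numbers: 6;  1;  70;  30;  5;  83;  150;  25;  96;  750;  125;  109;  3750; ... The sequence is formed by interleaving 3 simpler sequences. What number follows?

The terms cycle through 3 interleaved subsequences.
Subsequence A: 6, 30, 150, 750, 3750 (geometric, ×5 each step).
Subsequence B: 1, 5, 25, 125 (powers 5^0, 5^1, 5^2, …).
Subsequence C: 70, 83, 96, 109 (arithmetic, step +13).
Position 14 falls in subsequence B as its term 5, giving 625.

625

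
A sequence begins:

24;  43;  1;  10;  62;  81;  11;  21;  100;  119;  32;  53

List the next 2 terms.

138, 157

Positions follow the repeating pattern AABB; grouping by letter gives 2 tracks.
Track A: 24, 43, 62, 81, 100, 119. Arithmetic with common difference +19.
Track B: 1, 10, 11, 21, 32, 53. Fibonacci-style (each term is the sum of the two before it).
Term 13 comes from track A (its 7th entry): 138.
The 14th slot belongs to track A; its 8th term is 157.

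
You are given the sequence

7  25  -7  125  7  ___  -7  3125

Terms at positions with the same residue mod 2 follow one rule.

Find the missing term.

Split by position mod 2 into 2 tracks.
Track A: 7, -7, 7, -7 (the oscillation 7·(−1)^(n+1)).
Track B: 25, 125, ?, 3125 (successive powers of 5).
The gap is track B's term 3; the rule gives 625.

625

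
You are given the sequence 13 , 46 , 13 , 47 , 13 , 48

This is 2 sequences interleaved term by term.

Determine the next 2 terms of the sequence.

13, 49

Odd-indexed and even-indexed terms follow separate rules.
Subsequence A: 13, 13, 13 — always 13.
Subsequence B: 46, 47, 48 — linear: a_n = 45 + n.
Position 7 → subsequence A, term 4 = 13.
Position 8 falls in subsequence B as its term 4, giving 49.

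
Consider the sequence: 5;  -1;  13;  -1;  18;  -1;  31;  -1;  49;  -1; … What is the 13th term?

129

Split by position mod 2 into 2 tracks.
Track A: 5, 13, 18, 31, 49. Each term equals the sum of the previous two.
Track B: -1, -1, -1, -1, -1. Constant -1.
The 13th slot belongs to track A; its 7th term is 129.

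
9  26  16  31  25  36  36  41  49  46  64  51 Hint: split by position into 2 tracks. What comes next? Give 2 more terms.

81, 56

Taking every 2nd term gives 2 separate tracks.
Track A: 9, 16, 25, 36, 49, 64 (consecutive squares n² from n = 3).
Track B: 26, 31, 36, 41, 46, 51 (arithmetic with common difference +5).
Position 13 → track A, term 7 = 81.
Position 14 falls in track B as its term 7, giving 56.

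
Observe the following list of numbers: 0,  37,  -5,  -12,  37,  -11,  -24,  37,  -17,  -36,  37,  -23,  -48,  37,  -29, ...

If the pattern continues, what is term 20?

Read the sequence 3 terms at a time; column i is its own pattern.
Track A: 0, -12, -24, -36, -48 (subtracting 12 each time).
Track B: 37, 37, 37, 37, 37 (the constant sequence 37).
Track C: -5, -11, -17, -23, -29 (arithmetic, step −6).
Position 20 falls in track B as its term 7, giving 37.

37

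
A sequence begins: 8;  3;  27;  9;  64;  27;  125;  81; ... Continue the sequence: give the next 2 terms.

The terms cycle through 2 interleaved subsequences.
Track A: 8, 27, 64, 125. The cubes 2³, 3³, 4³, ….
Track B: 3, 9, 27, 81. Powers 3^1, 3^2, 3^3, ….
Position 9 → track A, term 5 = 216.
Position 10 falls in track B as its term 5, giving 243.

216, 243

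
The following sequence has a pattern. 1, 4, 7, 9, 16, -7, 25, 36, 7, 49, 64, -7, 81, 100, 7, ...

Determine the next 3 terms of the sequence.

Reading positions in blocks of 3 reveals the pattern AAB — 2 tracks woven together.
Stream A: 1, 4, 9, 16, 25, 36, 49, 64, 81, 100 (perfect squares starting at 1²).
Stream B: 7, -7, 7, -7, 7 (alternating ±7).
Position 16 falls in stream A as its term 11, giving 121.
The 17th slot belongs to stream A; its 12th term is 144.
The 18th slot belongs to stream B; its 6th term is -7.

121, 144, -7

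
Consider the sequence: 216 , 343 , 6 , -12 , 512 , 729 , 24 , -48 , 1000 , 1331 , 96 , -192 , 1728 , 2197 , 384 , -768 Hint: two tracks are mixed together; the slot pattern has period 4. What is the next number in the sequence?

2744

Reading positions in blocks of 4 reveals the pattern AABB — 2 tracks woven together.
Stream A: 216, 343, 512, 729, 1000, 1331, 1728, 2197. The cubes 6³, 7³, 8³, ….
Stream B: 6, -12, 24, -48, 96, -192, 384, -768. Geometric with ratio -2.
The 17th slot belongs to stream A; its 9th term is 2744.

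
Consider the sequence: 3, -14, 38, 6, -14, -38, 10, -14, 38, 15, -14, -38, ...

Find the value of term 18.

-38

Taking every 3rd term gives 3 separate tracks.
Track A is 3, 6, 10, 15, which is triangular numbers n(n+1)/2 for n = 2, 3, ….
Track B is -14, -14, -14, -14, which is always -14.
Track C is 38, -38, 38, -38, which is the oscillation 38·(−1)^(n+1).
Position 18 falls in track C as its term 6, giving -38.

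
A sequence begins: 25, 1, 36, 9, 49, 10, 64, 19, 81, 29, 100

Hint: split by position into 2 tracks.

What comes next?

48

Odd-indexed and even-indexed terms follow separate rules.
Stream A: 25, 36, 49, 64, 81, 100 — perfect squares starting at 5².
Stream B: 1, 9, 10, 19, 29 — Fibonacci-style (each term is the sum of the two before it).
Position 12 → stream B, term 6 = 48.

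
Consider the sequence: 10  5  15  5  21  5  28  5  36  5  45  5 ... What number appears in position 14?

5

Positions 1, 3, 5, … form one subsequence and positions 2, 4, 6, … form another.
Track A = 10, 15, 21, 28, 36, 45: triangular numbers starting at T_4.
Track B = 5, 5, 5, 5, 5, 5: always 5.
Position 14 → track B, term 7 = 5.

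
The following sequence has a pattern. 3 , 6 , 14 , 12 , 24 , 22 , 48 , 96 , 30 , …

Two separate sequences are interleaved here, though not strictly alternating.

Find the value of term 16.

Positions follow the repeating pattern AAB; grouping by letter gives 2 tracks.
Track A is 3, 6, 12, 24, 48, 96, which is multiplying by 2 each time.
Track B is 14, 22, 30, which is adding 8 each time.
Position 16 falls in track A as its term 11, giving 3072.

3072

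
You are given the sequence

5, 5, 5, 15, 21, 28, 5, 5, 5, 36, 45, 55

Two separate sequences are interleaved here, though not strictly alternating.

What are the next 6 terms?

The slot pattern repeats as AAABBB (period 6), so there are 2 interleaved tracks.
Track A = 5, 5, 5, 5, 5, 5: always 5.
Track B = 15, 21, 28, 36, 45, 55: the triangular numbers T_5, T_6, ….
The 13th slot belongs to track A; its 7th term is 5.
Position 14 → track A, term 8 = 5.
Term 15 comes from track A (its 9th entry): 5.
Position 16 → track B, term 7 = 66.
Position 17 falls in track B as its term 8, giving 78.
Position 18 falls in track B as its term 9, giving 91.

5, 5, 5, 66, 78, 91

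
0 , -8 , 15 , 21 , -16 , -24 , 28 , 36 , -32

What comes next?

Reading positions in blocks of 4 reveals the pattern AABB — 2 tracks woven together.
Subsequence A: 0, -8, -16, -24, -32 (arithmetic with common difference −8).
Subsequence B: 15, 21, 28, 36 (the triangular numbers T_5, T_6, …).
Position 10 falls in subsequence A as its term 6, giving -40.

-40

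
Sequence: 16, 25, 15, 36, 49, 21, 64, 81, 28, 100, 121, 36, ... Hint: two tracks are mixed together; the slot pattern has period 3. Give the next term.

144

Reading positions in blocks of 3 reveals the pattern AAB — 2 tracks woven together.
Track A: 16, 25, 36, 49, 64, 81, 100, 121. Perfect squares starting at 4².
Track B: 15, 21, 28, 36. Triangular numbers n(n+1)/2 for n = 5, 6, ….
Term 13 comes from track A (its 9th entry): 144.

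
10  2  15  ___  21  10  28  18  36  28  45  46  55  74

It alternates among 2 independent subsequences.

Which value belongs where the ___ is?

8

The terms cycle through 2 interleaved subsequences.
Track A is 10, 15, 21, 28, 36, 45, 55, which is triangular numbers starting at T_4.
Track B is 2, ?, 10, 18, 28, 46, 74, which is a Fibonacci-like recurrence a_n = a_{n-1} + a_{n-2}.
The gap is track B's term 2; the rule gives 8.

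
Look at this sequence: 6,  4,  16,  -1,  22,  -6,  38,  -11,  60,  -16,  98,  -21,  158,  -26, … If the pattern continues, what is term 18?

-36

Odd-indexed and even-indexed terms follow separate rules.
Track A is 6, 16, 22, 38, 60, 98, 158, which is a Fibonacci-like recurrence a_n = a_{n-1} + a_{n-2}.
Track B is 4, -1, -6, -11, -16, -21, -26, which is arithmetic, step −5.
Position 18 → track B, term 9 = -36.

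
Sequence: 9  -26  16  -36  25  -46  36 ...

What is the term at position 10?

-66

Taking every 2nd term gives 2 separate tracks.
Subsequence A = 9, 16, 25, 36: consecutive squares n² from n = 3.
Subsequence B = -26, -36, -46: arithmetic with common difference −10.
The 10th slot belongs to subsequence B; its 5th term is -66.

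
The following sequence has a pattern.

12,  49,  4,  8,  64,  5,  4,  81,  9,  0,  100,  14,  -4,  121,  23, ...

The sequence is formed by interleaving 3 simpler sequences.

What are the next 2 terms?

Split by position mod 3 into 3 tracks.
Stream A is 12, 8, 4, 0, -4, which is arithmetic with common difference −4.
Stream B is 49, 64, 81, 100, 121, which is the squares 7², 8², 9², ….
Stream C is 4, 5, 9, 14, 23, which is a Fibonacci-like recurrence a_n = a_{n-1} + a_{n-2}.
Position 16 → stream A, term 6 = -8.
Position 17 → stream B, term 6 = 144.

-8, 144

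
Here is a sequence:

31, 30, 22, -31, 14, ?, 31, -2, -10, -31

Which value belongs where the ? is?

6

The slot pattern repeats as ABB (period 3), so there are 2 interleaved tracks.
Subsequence A: 31, -31, 31, -31. The oscillation 31·(−1)^(n+1).
Subsequence B: 30, 22, 14, ?, -2, -10. Arithmetic with common difference −8.
The gap is subsequence B's term 4; the rule gives 6.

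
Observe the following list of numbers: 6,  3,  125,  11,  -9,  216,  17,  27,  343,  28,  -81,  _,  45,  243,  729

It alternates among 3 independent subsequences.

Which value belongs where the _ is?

Taking every 3rd term gives 3 separate tracks.
Track A: 6, 11, 17, 28, 45. A Fibonacci-like recurrence a_n = a_{n-1} + a_{n-2}.
Track B: 3, -9, 27, -81, 243. Geometric, ×-3 each step.
Track C: 125, 216, 343, ?, 729. Consecutive cubes n³ from n = 5.
The gap is track C's term 4; the rule gives 512.

512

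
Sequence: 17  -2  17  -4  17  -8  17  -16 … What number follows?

17

Odd-indexed and even-indexed terms follow separate rules.
Track A: 17, 17, 17, 17 — the constant sequence 17.
Track B: -2, -4, -8, -16 — a geometric progression (common ratio 2).
The 9th slot belongs to track A; its 5th term is 17.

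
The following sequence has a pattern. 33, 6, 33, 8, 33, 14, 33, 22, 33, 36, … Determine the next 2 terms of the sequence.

Positions 1, 3, 5, … form one subsequence and positions 2, 4, 6, … form another.
Track A = 33, 33, 33, 33, 33: constant 33.
Track B = 6, 8, 14, 22, 36: each term equals the sum of the previous two.
The 11th slot belongs to track A; its 6th term is 33.
Term 12 comes from track B (its 6th entry): 58.

33, 58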